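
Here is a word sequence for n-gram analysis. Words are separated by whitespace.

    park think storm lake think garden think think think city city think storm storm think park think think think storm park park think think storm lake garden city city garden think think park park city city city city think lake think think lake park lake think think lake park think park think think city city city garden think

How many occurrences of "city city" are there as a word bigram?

7

Scanning the 57 overlapping bigram windows for "city city":
  position 10–11: city city
  position 28–29: city city
  position 35–36: city city
  position 36–37: city city
  position 37–38: city city
  position 54–55: city city
  position 55–56: city city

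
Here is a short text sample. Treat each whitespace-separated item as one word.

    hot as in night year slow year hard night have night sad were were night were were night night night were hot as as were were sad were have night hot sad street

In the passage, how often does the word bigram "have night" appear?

Scanning the 32 overlapping bigram windows for "have night":
  position 10–11: have night
  position 29–30: have night

2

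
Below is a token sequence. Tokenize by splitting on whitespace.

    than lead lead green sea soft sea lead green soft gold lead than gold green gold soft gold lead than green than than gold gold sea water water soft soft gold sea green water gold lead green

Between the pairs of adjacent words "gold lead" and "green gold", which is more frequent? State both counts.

"gold lead" (3 vs 1)

"gold lead": 3 occurrences
"green gold": 1 occurrence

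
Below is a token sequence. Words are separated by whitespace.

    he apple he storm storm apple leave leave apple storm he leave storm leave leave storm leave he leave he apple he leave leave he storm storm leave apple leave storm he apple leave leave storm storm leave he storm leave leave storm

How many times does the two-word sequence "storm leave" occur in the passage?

5

Scanning the 42 overlapping bigram windows for "storm leave":
  position 13–14: storm leave
  position 16–17: storm leave
  position 27–28: storm leave
  position 37–38: storm leave
  position 40–41: storm leave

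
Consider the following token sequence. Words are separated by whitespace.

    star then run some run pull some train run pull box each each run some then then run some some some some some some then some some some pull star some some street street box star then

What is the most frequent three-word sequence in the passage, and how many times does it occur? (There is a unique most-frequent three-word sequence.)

Trigram frequencies (highest first):
  some some some: 5
  then run some: 2
  star then run: 1
  run some run: 1
  some run pull: 1
  run pull some: 1
  … (24 more, each ≤ 1)

"some some some", 5 times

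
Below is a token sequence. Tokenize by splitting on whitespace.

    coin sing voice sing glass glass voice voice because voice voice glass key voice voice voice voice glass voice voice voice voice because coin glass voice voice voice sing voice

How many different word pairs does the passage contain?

30 tokens → 29 bigram windows in total.
Repeated bigrams (each contributes count−1 duplicates):
  voice voice: 10
  glass voice: 3
  sing voice: 2
  voice because: 2
  voice glass: 2
  voice sing: 2
15 duplicate windows → 29 − 15 = 14 distinct.

14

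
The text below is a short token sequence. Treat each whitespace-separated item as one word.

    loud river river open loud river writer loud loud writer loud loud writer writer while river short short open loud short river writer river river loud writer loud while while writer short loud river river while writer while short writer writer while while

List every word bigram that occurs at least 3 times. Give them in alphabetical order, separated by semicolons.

loud river; loud writer; river river; writer loud; writer while

Bigram counts meeting the condition (at least 3 times):
  loud river: 3
  loud writer: 3
  river river: 3
  writer loud: 3
  writer while: 3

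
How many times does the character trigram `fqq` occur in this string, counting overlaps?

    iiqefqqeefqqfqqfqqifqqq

5

Sliding a length-3 window over the 23 characters (21 positions):
  position 5–7: fqq
  position 10–12: fqq
  position 13–15: fqq
  position 16–18: fqq
  position 20–22: fqq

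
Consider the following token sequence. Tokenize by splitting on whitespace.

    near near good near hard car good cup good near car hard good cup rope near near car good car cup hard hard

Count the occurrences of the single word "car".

Scanning the 23 tokens for "car":
  position 6: car
  position 11: car
  position 18: car
  position 20: car

4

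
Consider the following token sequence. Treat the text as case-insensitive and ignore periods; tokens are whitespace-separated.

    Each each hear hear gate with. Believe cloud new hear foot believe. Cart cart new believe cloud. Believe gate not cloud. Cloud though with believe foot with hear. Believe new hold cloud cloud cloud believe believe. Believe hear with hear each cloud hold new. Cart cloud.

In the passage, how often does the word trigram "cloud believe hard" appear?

Scanning the 44 overlapping trigram windows for "cloud believe hard":
  (none found)

0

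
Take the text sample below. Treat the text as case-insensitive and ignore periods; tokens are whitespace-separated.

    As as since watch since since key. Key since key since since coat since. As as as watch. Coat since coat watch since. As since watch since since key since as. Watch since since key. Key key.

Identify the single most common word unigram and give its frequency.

"since", 15 times

Unigram frequencies (highest first):
  since: 15
  as: 7
  key: 7
  watch: 5
  coat: 3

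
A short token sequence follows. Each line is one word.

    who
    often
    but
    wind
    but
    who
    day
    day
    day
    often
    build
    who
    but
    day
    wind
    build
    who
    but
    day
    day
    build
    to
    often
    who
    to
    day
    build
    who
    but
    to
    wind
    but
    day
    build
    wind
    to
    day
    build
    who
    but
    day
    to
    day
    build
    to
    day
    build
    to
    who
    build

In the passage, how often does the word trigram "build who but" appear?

4

Scanning the 48 overlapping trigram windows for "build who but":
  position 11–13: build who but
  position 16–18: build who but
  position 27–29: build who but
  position 38–40: build who but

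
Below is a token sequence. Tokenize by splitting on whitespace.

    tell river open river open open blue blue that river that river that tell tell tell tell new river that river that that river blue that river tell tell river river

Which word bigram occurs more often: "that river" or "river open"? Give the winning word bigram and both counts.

"that river" (5 vs 2)

"that river": 5 occurrences
"river open": 2 occurrences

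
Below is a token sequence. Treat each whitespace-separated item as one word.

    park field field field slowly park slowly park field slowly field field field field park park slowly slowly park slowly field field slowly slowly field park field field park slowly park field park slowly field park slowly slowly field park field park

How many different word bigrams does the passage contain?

9

42 tokens → 41 bigram windows in total.
Repeated bigrams (each contributes count−1 duplicates):
  field field: 7
  field park: 7
  park slowly: 6
  park field: 5
  slowly field: 5
  slowly park: 4
  field slowly: 3
  slowly slowly: 3
32 duplicate windows → 41 − 32 = 9 distinct.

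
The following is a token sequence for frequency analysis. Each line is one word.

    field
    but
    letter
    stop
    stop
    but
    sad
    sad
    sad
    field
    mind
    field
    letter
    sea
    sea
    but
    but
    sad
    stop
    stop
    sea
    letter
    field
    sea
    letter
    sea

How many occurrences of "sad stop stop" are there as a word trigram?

1

Scanning the 24 overlapping trigram windows for "sad stop stop":
  position 18–20: sad stop stop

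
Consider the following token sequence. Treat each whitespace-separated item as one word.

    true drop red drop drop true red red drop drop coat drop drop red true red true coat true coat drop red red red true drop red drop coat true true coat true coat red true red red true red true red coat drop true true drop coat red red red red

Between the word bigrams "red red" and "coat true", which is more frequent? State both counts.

"red red" (7 vs 3)

"red red": 7 occurrences
"coat true": 3 occurrences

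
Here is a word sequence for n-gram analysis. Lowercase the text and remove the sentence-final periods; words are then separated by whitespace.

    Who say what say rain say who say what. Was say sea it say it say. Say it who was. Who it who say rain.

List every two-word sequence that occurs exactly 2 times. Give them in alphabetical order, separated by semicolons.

Bigram counts meeting the condition (exactly 2 times):
  it say: 2
  it who: 2
  say it: 2
  say rain: 2
  say what: 2

it say; it who; say it; say rain; say what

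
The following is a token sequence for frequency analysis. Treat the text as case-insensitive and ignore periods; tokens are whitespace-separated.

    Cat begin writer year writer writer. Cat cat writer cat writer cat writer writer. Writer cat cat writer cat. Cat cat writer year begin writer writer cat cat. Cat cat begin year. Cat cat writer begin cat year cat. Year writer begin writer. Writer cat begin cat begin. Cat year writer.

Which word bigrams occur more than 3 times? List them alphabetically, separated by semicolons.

Bigram counts meeting the condition (more than 3 times):
  cat begin: 4
  cat cat: 8
  cat writer: 6
  writer cat: 7
  writer writer: 5

cat begin; cat cat; cat writer; writer cat; writer writer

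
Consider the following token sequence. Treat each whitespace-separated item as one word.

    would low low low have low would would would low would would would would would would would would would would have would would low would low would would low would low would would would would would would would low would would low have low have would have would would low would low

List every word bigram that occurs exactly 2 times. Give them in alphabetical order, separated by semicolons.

Bigram counts meeting the condition (exactly 2 times):
  have low: 2
  low low: 2
  would have: 2

have low; low low; would have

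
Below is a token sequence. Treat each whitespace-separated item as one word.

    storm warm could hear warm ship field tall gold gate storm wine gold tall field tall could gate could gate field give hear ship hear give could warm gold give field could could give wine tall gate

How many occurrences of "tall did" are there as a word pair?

0

Scanning the 36 overlapping bigram windows for "tall did":
  (none found)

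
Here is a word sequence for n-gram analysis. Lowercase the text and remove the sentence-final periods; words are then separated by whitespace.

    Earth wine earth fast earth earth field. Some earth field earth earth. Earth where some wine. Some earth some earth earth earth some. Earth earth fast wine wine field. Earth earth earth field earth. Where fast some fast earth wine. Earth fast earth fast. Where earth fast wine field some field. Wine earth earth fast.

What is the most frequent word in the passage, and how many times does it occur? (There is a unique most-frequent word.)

Unigram frequencies (highest first):
  earth: 24
  fast: 8
  wine: 7
  some: 7
  field: 6
  where: 3

"earth", 24 times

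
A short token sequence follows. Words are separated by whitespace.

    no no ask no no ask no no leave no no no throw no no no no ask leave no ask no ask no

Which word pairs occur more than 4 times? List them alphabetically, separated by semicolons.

no ask; no no

Bigram counts meeting the condition (more than 4 times):
  no ask: 5
  no no: 8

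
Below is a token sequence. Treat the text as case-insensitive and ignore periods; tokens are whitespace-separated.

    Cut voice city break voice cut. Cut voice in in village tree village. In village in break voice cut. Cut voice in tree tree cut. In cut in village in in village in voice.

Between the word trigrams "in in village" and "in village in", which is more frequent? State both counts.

"in village in" (3 vs 2)

"in in village": 2 occurrences
"in village in": 3 occurrences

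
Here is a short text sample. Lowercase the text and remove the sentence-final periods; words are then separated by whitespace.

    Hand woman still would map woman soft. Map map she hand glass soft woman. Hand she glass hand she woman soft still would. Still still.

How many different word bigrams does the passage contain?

21

25 tokens → 24 bigram windows in total.
Repeated bigrams (each contributes count−1 duplicates):
  hand she: 2
  still would: 2
  woman soft: 2
3 duplicate windows → 24 − 3 = 21 distinct.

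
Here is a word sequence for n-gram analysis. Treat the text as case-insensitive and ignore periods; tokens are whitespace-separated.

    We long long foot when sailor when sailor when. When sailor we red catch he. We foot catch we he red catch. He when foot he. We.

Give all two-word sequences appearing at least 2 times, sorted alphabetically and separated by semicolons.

catch he; he we; red catch; sailor when; when sailor

Bigram counts meeting the condition (at least 2 times):
  catch he: 2
  he we: 2
  red catch: 2
  sailor when: 2
  when sailor: 3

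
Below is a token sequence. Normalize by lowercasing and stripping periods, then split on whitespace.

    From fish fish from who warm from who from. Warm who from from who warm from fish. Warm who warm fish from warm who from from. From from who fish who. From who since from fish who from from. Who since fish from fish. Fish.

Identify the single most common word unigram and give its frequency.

Unigram frequencies (highest first):
  from: 17
  who: 11
  fish: 9
  warm: 6
  since: 2

"from", 17 times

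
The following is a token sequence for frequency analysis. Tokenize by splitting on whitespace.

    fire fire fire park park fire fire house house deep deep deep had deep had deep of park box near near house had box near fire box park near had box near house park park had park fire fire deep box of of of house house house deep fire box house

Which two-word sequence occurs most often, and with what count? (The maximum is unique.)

"fire fire", 4 times

Bigram frequencies (highest first):
  fire fire: 4
  house house: 3
  box near: 3
  park park: 2
  park fire: 2
  house deep: 2
  … (27 more, each ≤ 2)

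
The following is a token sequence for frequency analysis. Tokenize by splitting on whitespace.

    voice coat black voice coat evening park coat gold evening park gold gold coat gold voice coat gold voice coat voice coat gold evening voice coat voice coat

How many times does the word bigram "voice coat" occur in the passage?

Scanning the 27 overlapping bigram windows for "voice coat":
  position 1–2: voice coat
  position 4–5: voice coat
  position 16–17: voice coat
  position 19–20: voice coat
  position 21–22: voice coat
  position 25–26: voice coat
  position 27–28: voice coat

7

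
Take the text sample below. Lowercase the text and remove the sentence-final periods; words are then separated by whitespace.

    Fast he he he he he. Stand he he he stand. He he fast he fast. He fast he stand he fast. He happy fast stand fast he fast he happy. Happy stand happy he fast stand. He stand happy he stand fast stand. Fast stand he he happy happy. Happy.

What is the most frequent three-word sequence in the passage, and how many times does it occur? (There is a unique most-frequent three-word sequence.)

"he fast he", 5 times

Trigram frequencies (highest first):
  he fast he: 5
  he he he: 4
  he stand he: 3
  stand he he: 3
  fast he fast: 3
  he he stand: 2
  … (23 more, each ≤ 2)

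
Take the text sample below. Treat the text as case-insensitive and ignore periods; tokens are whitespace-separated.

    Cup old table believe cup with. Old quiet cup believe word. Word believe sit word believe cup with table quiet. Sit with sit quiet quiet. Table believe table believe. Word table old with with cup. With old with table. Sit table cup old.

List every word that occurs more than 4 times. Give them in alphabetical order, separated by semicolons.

believe; cup; old; table; with

Unigram counts meeting the condition (more than 4 times):
  believe: 6
  cup: 6
  old: 5
  table: 7
  with: 7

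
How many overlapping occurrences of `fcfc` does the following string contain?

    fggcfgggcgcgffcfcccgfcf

Sliding a length-4 window over the 23 characters (20 positions):
  position 14–17: fcfc

1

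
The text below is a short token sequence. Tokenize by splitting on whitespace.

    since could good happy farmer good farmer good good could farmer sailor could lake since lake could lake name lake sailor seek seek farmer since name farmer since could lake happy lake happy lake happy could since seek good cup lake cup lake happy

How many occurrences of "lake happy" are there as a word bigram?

Scanning the 43 overlapping bigram windows for "lake happy":
  position 30–31: lake happy
  position 32–33: lake happy
  position 34–35: lake happy
  position 43–44: lake happy

4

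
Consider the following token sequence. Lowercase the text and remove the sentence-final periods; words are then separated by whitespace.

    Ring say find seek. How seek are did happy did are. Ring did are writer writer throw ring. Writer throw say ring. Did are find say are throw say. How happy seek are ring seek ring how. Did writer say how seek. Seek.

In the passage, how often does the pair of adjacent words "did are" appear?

Scanning the 42 overlapping bigram windows for "did are":
  position 10–11: did are
  position 13–14: did are
  position 23–24: did are

3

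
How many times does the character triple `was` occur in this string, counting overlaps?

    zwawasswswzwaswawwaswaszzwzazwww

4

Sliding a length-3 window over the 32 characters (30 positions):
  position 4–6: was
  position 12–14: was
  position 18–20: was
  position 21–23: was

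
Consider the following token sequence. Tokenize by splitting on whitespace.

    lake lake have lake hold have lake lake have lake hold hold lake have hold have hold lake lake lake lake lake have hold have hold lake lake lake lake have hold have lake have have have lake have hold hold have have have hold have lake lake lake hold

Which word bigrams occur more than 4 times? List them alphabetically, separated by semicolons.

Bigram counts meeting the condition (more than 4 times):
  have hold: 7
  have lake: 6
  hold have: 6
  lake have: 7
  lake lake: 11

have hold; have lake; hold have; lake have; lake lake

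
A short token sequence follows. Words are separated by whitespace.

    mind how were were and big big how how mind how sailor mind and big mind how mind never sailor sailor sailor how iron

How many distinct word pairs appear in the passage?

18

24 tokens → 23 bigram windows in total.
Repeated bigrams (each contributes count−1 duplicates):
  mind how: 3
  and big: 2
  how mind: 2
  sailor sailor: 2
5 duplicate windows → 23 − 5 = 18 distinct.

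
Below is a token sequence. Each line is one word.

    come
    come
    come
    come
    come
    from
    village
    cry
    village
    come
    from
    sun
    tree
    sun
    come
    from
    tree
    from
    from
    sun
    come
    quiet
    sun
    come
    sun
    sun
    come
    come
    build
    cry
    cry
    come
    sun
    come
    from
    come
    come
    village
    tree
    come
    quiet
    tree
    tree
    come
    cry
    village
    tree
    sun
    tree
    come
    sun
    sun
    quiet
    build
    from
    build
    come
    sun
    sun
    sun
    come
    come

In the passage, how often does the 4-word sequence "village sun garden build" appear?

0

Scanning the 59 overlapping 4-gram windows for "village sun garden build":
  (none found)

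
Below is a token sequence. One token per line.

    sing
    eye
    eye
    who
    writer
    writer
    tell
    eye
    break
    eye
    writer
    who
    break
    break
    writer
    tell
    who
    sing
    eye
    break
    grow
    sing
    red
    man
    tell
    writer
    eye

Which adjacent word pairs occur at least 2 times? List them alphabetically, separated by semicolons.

eye break; sing eye; writer tell

Bigram counts meeting the condition (at least 2 times):
  eye break: 2
  sing eye: 2
  writer tell: 2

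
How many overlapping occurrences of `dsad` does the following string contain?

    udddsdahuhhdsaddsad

2

Sliding a length-4 window over the 19 characters (16 positions):
  position 12–15: dsad
  position 16–19: dsad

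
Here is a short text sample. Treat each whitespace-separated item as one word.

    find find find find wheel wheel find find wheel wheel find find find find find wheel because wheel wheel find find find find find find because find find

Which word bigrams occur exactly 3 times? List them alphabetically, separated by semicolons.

find wheel; wheel find; wheel wheel

Bigram counts meeting the condition (exactly 3 times):
  find wheel: 3
  wheel find: 3
  wheel wheel: 3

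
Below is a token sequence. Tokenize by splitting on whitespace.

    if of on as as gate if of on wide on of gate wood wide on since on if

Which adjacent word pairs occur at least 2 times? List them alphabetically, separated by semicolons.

if of; of on; wide on

Bigram counts meeting the condition (at least 2 times):
  if of: 2
  of on: 2
  wide on: 2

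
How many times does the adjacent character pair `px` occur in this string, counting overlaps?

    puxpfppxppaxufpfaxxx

1

Sliding a length-2 window over the 20 characters (19 positions):
  position 7–8: px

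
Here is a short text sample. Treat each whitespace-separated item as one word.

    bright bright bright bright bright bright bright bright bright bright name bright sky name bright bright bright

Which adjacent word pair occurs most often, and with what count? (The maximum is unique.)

"bright bright", 11 times

Bigram frequencies (highest first):
  bright bright: 11
  name bright: 2
  bright name: 1
  bright sky: 1
  sky name: 1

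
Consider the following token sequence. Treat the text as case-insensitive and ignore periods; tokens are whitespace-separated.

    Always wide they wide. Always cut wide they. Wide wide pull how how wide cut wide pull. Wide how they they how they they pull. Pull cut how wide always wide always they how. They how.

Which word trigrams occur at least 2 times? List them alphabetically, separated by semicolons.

Trigram counts meeting the condition (at least 2 times):
  how they they: 2
  they how they: 2
  wide they wide: 2

how they they; they how they; wide they wide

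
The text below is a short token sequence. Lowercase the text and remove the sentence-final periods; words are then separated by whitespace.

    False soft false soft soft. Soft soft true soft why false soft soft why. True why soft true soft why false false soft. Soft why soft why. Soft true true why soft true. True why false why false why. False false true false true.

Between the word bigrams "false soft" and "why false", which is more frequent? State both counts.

"false soft": 4 occurrences
"why false": 5 occurrences

"why false" (5 vs 4)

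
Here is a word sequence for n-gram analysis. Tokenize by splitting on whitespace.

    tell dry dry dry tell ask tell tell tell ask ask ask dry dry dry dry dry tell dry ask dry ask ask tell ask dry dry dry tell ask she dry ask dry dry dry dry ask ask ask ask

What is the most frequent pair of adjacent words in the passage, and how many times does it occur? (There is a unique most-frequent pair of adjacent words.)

"dry dry", 11 times

Bigram frequencies (highest first):
  dry dry: 11
  ask ask: 6
  tell ask: 4
  ask dry: 4
  dry ask: 4
  dry tell: 3
  … (5 more, each ≤ 2)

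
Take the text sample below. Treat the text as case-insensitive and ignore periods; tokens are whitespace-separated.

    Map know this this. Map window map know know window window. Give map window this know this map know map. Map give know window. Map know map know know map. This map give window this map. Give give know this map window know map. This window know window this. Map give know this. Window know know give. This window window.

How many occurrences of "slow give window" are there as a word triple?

Scanning the 58 overlapping trigram windows for "slow give window":
  (none found)

0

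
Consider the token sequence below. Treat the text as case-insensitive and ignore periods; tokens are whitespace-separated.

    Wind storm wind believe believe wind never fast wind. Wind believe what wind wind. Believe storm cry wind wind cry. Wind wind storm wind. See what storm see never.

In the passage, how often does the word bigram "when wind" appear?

0

Scanning the 28 overlapping bigram windows for "when wind":
  (none found)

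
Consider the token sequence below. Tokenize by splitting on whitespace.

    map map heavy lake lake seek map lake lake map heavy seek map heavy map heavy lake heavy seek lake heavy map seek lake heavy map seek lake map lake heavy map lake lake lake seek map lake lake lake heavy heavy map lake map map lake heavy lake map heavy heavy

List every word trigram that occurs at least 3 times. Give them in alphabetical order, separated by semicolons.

Trigram counts meeting the condition (at least 3 times):
  lake heavy map: 3
  map lake lake: 3

lake heavy map; map lake lake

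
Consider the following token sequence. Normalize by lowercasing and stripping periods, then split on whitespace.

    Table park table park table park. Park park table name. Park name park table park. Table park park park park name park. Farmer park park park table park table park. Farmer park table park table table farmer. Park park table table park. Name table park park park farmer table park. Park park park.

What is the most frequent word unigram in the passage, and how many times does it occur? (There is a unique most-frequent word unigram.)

Unigram frequencies (highest first):
  park: 30
  table: 15
  name: 4
  farmer: 4

"park", 30 times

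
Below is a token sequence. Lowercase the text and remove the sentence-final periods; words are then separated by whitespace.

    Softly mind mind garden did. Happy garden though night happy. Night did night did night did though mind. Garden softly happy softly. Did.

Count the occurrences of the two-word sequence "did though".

Scanning the 22 overlapping bigram windows for "did though":
  position 16–17: did though

1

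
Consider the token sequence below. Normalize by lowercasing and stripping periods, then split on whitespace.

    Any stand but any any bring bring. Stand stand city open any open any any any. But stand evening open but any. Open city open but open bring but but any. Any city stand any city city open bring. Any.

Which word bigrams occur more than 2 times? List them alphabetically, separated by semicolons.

Bigram counts meeting the condition (more than 2 times):
  any any: 4
  but any: 3
  city open: 3

any any; but any; city open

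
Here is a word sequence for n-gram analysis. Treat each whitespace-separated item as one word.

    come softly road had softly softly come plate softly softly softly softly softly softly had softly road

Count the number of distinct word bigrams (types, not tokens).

17 tokens → 16 bigram windows in total.
Repeated bigrams (each contributes count−1 duplicates):
  softly softly: 6
  had softly: 2
  softly road: 2
7 duplicate windows → 16 − 7 = 9 distinct.

9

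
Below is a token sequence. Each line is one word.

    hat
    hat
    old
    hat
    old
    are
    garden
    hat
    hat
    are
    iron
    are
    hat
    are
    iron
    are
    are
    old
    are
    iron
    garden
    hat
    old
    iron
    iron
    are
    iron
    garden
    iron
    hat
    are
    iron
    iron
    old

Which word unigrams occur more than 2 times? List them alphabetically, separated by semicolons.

are; garden; hat; iron; old

Unigram counts meeting the condition (more than 2 times):
  are: 9
  garden: 3
  hat: 8
  iron: 9
  old: 5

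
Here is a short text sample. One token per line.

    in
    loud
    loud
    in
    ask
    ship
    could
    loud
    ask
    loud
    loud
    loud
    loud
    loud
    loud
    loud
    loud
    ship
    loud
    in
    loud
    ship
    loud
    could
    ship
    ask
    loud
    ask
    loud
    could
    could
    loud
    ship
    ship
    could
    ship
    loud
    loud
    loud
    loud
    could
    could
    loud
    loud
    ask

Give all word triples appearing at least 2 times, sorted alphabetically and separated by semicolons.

Trigram counts meeting the condition (at least 2 times):
  could could loud: 2
  loud ask loud: 2
  loud could could: 2
  loud loud loud: 8
  loud ship loud: 2

could could loud; loud ask loud; loud could could; loud loud loud; loud ship loud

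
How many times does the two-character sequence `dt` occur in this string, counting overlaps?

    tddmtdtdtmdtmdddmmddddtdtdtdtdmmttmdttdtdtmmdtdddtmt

12

Sliding a length-2 window over the 52 characters (51 positions):
  position 6–7: dt
  position 8–9: dt
  position 11–12: dt
  position 22–23: dt
  position 24–25: dt
  position 26–27: dt
  position 28–29: dt
  position 36–37: dt
  position 39–40: dt
  position 41–42: dt
  … (2 more)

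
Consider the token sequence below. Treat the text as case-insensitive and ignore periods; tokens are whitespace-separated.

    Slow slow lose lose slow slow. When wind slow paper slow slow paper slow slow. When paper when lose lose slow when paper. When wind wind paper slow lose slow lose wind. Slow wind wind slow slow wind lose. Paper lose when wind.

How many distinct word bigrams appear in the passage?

43 tokens → 42 bigram windows in total.
Repeated bigrams (each contributes count−1 duplicates):
  slow slow: 5
  lose slow: 3
  paper slow: 3
  slow lose: 3
  slow when: 3
  when wind: 3
  wind slow: 3
  lose lose: 2
  … (5 more repeated)
22 duplicate windows → 42 − 22 = 20 distinct.

20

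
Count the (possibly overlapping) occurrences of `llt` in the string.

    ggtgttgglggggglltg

Sliding a length-3 window over the 18 characters (16 positions):
  position 15–17: llt

1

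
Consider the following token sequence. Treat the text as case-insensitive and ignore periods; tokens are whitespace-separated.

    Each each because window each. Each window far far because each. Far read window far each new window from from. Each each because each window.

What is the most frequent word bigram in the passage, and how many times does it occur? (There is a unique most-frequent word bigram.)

Bigram frequencies (highest first):
  each each: 3
  each because: 2
  each window: 2
  window far: 2
  because each: 2
  because window: 1
  … (12 more, each ≤ 1)

"each each", 3 times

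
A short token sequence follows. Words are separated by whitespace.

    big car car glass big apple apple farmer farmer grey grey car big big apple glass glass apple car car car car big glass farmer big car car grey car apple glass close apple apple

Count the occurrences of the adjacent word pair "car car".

5

Scanning the 34 overlapping bigram windows for "car car":
  position 2–3: car car
  position 19–20: car car
  position 20–21: car car
  position 21–22: car car
  position 27–28: car car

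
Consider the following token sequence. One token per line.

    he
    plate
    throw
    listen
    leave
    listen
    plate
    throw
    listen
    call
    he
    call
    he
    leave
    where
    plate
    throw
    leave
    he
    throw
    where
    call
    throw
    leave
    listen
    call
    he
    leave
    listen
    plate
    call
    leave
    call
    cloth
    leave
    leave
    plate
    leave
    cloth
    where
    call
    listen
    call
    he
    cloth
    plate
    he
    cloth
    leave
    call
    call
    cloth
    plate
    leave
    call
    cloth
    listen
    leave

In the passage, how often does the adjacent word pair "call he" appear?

Scanning the 57 overlapping bigram windows for "call he":
  position 10–11: call he
  position 12–13: call he
  position 26–27: call he
  position 43–44: call he

4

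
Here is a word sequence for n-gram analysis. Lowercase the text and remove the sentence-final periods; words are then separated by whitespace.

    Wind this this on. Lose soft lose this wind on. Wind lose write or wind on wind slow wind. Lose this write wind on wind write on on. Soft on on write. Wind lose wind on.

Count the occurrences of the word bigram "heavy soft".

0

Scanning the 35 overlapping bigram windows for "heavy soft":
  (none found)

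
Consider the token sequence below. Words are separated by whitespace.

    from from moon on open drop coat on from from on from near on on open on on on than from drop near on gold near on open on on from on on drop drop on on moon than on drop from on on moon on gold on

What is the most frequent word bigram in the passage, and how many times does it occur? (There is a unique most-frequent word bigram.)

"on on", 7 times

Bigram frequencies (highest first):
  on on: 7
  on open: 3
  on from: 3
  from on: 3
  near on: 3
  from from: 2
  … (21 more, each ≤ 2)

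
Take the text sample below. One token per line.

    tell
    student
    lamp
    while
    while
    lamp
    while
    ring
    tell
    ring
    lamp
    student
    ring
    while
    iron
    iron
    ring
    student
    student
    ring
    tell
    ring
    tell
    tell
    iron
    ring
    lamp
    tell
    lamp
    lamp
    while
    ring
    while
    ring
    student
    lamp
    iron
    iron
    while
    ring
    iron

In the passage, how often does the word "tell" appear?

6

Scanning the 41 tokens for "tell":
  position 1: tell
  position 9: tell
  position 21: tell
  position 23: tell
  position 24: tell
  position 28: tell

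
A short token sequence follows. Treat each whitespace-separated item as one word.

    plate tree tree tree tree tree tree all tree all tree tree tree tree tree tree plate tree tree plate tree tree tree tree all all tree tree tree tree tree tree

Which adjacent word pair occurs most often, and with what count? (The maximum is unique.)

"tree tree", 19 times

Bigram frequencies (highest first):
  tree tree: 19
  plate tree: 3
  tree all: 3
  all tree: 3
  tree plate: 2
  all all: 1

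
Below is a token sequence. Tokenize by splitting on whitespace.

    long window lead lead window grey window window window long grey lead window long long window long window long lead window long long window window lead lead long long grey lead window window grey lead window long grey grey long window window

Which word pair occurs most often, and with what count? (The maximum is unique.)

Bigram frequencies (highest first):
  window long: 6
  long window: 5
  lead window: 5
  window window: 5
  long grey: 3
  grey lead: 3
  … (9 more, each ≤ 3)

"window long", 6 times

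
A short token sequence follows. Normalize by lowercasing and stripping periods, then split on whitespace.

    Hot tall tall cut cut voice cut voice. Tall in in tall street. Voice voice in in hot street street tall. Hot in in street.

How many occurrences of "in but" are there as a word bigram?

0

Scanning the 24 overlapping bigram windows for "in but":
  (none found)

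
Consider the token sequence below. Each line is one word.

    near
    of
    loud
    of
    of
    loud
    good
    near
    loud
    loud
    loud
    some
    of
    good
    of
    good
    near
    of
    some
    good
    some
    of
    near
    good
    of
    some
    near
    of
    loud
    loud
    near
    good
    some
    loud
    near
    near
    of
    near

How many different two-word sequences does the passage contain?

38 tokens → 37 bigram windows in total.
Repeated bigrams (each contributes count−1 duplicates):
  near of: 4
  loud loud: 3
  of loud: 3
  good near: 2
  good of: 2
  good some: 2
  loud near: 2
  near good: 2
  … (4 more repeated)
16 duplicate windows → 37 − 16 = 21 distinct.

21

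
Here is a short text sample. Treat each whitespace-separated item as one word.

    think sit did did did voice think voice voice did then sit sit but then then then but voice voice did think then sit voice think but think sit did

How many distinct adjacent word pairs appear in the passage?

21

30 tokens → 29 bigram windows in total.
Repeated bigrams (each contributes count−1 duplicates):
  did did: 2
  sit did: 2
  then sit: 2
  then then: 2
  think sit: 2
  voice did: 2
  voice think: 2
  voice voice: 2
8 duplicate windows → 29 − 8 = 21 distinct.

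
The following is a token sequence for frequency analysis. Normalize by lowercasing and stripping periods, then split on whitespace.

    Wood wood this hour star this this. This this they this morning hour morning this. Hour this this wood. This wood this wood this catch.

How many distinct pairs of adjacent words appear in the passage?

15

25 tokens → 24 bigram windows in total.
Repeated bigrams (each contributes count−1 duplicates):
  this this: 4
  wood this: 4
  this wood: 3
  this hour: 2
9 duplicate windows → 24 − 9 = 15 distinct.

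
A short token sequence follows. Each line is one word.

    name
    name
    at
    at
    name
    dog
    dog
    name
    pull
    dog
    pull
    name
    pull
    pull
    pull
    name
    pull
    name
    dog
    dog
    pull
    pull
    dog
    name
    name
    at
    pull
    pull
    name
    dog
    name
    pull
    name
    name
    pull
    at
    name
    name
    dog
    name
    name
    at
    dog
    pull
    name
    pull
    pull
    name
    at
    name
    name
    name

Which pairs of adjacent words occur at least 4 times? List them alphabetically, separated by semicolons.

dog name; name at; name dog; name name; name pull; pull name; pull pull

Bigram counts meeting the condition (at least 4 times):
  dog name: 4
  name at: 4
  name dog: 4
  name name: 7
  name pull: 6
  pull name: 7
  pull pull: 5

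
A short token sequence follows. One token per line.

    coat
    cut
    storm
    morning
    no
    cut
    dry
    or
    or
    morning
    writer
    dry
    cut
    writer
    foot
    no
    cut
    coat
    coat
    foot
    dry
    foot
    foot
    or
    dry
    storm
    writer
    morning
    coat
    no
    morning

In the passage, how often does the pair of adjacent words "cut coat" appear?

Scanning the 30 overlapping bigram windows for "cut coat":
  position 17–18: cut coat

1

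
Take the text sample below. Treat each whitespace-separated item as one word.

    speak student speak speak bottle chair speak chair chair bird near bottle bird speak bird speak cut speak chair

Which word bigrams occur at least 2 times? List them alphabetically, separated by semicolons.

Bigram counts meeting the condition (at least 2 times):
  bird speak: 2
  speak chair: 2

bird speak; speak chair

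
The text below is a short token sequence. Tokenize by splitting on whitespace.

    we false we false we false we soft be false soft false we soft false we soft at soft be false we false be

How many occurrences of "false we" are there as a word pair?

6

Scanning the 23 overlapping bigram windows for "false we":
  position 2–3: false we
  position 4–5: false we
  position 6–7: false we
  position 12–13: false we
  position 15–16: false we
  position 21–22: false we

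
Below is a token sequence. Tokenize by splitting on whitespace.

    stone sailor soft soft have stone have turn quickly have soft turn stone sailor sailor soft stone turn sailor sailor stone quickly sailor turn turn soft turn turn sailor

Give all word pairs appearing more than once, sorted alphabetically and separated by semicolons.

Bigram counts meeting the condition (more than once):
  sailor sailor: 2
  sailor soft: 2
  soft turn: 2
  stone sailor: 2
  turn sailor: 2
  turn turn: 2

sailor sailor; sailor soft; soft turn; stone sailor; turn sailor; turn turn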